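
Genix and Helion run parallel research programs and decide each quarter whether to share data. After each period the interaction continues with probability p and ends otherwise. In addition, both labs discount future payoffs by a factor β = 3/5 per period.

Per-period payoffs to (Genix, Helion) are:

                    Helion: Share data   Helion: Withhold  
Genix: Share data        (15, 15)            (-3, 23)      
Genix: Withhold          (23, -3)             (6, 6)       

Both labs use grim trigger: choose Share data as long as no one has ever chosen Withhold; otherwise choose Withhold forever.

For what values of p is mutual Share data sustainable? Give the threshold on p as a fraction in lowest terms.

40/51

With continuation probability p and discount β, the effective per-period discount factor is βp.
Grim-trigger IC: βp ≥ (23−15)/(23−6) = 8/17.
So p ≥ (8/17)/(3/5) = 40/51.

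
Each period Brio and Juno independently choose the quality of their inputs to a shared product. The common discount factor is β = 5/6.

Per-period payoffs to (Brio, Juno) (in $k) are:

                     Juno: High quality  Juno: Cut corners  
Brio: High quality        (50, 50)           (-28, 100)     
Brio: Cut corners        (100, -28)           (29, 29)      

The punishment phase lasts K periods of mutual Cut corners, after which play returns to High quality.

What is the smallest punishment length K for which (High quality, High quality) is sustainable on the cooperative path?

4

IC: β(1−β^K)/(1−β) ≥ (100−50)/(50−29) = 50/21.
With β = 5/6: need 1 − β^K ≥ 50/21·(1−5/6)/(5/6), i.e. β^K ≤ 0.5238.
Since (5/6)^3 = 0.5787 and (5/6)^4 = 0.4823, the smallest such K is 4.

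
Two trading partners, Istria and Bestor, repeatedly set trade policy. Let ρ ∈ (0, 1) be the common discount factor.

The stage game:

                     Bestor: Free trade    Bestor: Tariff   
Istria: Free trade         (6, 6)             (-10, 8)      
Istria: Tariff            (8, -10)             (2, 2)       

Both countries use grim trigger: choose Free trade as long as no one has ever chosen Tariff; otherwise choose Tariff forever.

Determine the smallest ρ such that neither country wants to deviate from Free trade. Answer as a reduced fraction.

Under grim trigger the critical discount factor is (T−C)/(T−P) with T = 8, C = 6, P = 2.
ρ* = (8−6)/(8−2) = 2/6 = 1/3.

1/3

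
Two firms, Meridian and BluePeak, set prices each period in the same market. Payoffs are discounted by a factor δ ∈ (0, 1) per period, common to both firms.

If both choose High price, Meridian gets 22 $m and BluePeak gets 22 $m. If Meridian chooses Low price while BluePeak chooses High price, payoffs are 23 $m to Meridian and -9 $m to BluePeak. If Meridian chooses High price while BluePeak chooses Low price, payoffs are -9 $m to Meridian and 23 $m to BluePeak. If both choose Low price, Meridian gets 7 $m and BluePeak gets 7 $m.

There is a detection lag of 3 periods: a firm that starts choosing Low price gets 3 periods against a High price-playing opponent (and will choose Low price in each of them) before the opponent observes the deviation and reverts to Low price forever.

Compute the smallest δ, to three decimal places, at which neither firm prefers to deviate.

0.397

The best deviation is to choose Low price for all 3 undetected periods, earning 23 each, then 7 forever once detected.
Deviation value: 23(1−δ^3)/(1−δ) + 7δ^3/(1−δ); cooperation value: 22/(1−δ).
IC: 22 ≥ 23(1−δ^3) + 7δ^3 = 23 − 16δ^3.
So δ^3 ≥ 1/16, giving δ ≥ (1/16)^(1/3) ≈ 0.397.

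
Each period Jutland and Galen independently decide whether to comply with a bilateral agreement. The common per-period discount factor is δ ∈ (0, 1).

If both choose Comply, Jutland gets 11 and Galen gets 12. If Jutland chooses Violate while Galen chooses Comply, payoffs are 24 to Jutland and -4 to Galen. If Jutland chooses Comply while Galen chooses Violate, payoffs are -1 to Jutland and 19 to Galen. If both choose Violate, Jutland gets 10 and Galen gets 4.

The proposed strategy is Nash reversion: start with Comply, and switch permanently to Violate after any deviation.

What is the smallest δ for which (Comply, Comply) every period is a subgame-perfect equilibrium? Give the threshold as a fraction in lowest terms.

Jutland's threshold: (24−11)/(24−10) = 13/14.
Galen's threshold: (19−12)/(19−4) = 7/15.
13/14 > 7/15, so Jutland binds and δ* = 13/14.

13/14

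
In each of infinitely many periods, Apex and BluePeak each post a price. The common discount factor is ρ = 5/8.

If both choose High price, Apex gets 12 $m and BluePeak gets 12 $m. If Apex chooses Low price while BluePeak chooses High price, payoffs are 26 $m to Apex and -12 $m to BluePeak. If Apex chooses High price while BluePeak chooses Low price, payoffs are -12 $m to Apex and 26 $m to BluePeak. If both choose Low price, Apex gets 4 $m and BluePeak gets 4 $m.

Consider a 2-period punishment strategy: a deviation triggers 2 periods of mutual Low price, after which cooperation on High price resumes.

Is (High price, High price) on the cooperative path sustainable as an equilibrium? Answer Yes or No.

No

IC: ρ+…+ρ^2 ≥ (26−12)/(12−4) = 7/4.
At ρ = 5/8: partial sum = 1.0156 < 1.7500. Cooperation not sustainable.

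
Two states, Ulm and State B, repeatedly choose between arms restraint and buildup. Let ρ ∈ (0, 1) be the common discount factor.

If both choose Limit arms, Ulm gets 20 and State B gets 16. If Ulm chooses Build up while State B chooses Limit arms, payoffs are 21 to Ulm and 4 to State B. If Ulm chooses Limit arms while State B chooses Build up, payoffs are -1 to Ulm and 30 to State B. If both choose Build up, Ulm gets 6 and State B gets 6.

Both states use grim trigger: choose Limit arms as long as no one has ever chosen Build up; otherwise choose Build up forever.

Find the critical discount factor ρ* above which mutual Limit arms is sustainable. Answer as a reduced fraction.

7/12

Ulm's threshold: (21−20)/(21−6) = 1/15.
State B's threshold: (30−16)/(30−6) = 7/12.
1/15 < 7/12, so State B binds and ρ* = 7/12.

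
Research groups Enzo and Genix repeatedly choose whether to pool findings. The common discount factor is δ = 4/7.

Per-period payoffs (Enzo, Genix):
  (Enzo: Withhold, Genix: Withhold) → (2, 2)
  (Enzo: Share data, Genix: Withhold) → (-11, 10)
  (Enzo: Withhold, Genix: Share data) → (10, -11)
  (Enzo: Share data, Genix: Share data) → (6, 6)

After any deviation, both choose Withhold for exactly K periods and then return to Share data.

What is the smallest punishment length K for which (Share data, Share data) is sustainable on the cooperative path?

Need Σ_{k=1}^{K} δ^k ≥ (10−6)/(6−2) = 1.0000 at δ = 4/7.
At K = 2 the sum is 0.8980 < 1.0000; at K = 3 it is 1.0845 ≥ 1.0000.
So the minimum punishment length is K = 3.

3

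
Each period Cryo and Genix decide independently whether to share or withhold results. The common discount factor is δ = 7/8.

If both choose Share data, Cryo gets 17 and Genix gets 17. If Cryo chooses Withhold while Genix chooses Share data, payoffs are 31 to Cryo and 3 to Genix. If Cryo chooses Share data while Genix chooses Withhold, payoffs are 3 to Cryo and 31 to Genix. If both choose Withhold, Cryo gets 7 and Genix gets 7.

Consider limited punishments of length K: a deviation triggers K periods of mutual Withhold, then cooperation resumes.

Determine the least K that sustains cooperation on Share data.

No profitable deviation requires (17−7)(δ+…+δ^K) ≥ 31−17, i.e. δ+…+δ^K ≥ 7/5 ≈ 1.4000.
With δ = 7/8, the partial sums are K=1: 0.8750, K=2: 1.6406.
K = 2 is the first length at which the sum reaches 1.4000.

2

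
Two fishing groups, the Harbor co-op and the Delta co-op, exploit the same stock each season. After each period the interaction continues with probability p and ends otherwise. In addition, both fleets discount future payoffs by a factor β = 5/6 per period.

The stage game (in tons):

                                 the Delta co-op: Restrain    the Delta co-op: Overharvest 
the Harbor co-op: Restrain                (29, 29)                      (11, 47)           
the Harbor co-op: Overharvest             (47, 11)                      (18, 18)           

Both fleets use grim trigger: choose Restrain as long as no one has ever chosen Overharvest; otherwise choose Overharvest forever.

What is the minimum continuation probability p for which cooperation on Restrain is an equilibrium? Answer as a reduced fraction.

With continuation probability p and discount β, the effective per-period discount factor is βp.
Grim-trigger IC: βp ≥ (47−29)/(47−18) = 18/29.
So p ≥ (18/29)/(5/6) = 108/145.

108/145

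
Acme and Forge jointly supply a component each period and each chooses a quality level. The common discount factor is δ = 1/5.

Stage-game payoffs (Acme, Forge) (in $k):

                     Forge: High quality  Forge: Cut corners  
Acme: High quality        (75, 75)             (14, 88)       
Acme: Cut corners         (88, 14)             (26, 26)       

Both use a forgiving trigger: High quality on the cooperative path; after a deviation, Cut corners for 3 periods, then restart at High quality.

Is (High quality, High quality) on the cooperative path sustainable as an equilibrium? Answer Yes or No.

No

IC: δ+…+δ^3 ≥ (88−75)/(75−26) = 13/49.
At δ = 1/5: partial sum = 0.2480 < 0.2653. Cooperation not sustainable.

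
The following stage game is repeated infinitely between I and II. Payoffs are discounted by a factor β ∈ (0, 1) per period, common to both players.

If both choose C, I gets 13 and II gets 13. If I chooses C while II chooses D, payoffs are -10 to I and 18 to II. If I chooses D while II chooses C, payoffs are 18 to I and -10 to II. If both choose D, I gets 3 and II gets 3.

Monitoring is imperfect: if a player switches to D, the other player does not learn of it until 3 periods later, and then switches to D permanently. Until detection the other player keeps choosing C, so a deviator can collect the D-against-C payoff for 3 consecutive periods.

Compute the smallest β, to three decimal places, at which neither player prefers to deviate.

The best deviation is to choose D for all 3 undetected periods, earning 18 each, then 3 forever once detected.
Deviation value: 18(1−β^3)/(1−β) + 3β^3/(1−β); cooperation value: 13/(1−β).
IC: 13 ≥ 18(1−β^3) + 3β^3 = 18 − 15β^3.
So β^3 ≥ 5/15 = 1/3, giving β ≥ (1/3)^(1/3) ≈ 0.693.

0.693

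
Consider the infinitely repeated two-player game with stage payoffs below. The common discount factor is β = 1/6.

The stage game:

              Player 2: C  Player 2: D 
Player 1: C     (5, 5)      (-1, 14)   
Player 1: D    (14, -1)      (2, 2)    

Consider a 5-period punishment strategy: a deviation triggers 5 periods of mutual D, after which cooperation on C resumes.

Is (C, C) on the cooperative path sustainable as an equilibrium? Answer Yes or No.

No

A one-shot deviation gives 14 now, then 2 for 5 periods, then back to 5.
Gain from deviating: (14−5) today; loss: (5−2) in each of the next 5 periods.
No-deviation condition: (5−2)(β+…+β^5) ≥ 14−5, i.e. β+…+β^5 ≥ 3.
At β = 1/6: β+…+β^5 = 0.2000 < 3.0000.
So cooperation is not sustainable.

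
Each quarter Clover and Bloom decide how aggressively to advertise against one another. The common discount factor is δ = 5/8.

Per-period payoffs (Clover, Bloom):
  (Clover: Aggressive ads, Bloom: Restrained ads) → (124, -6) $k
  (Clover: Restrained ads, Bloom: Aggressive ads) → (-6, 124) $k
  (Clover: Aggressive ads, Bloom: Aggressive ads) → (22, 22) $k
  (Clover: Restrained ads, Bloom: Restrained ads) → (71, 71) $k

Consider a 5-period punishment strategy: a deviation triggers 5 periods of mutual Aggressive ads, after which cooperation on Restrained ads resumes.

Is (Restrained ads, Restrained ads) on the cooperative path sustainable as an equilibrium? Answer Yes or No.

Yes

A one-shot deviation gives 124 now, then 22 for 5 periods, then back to 71.
Gain from deviating: (124−71) today; loss: (71−22) in each of the next 5 periods.
No-deviation condition: (71−22)(δ+…+δ^5) ≥ 124−71, i.e. δ+…+δ^5 ≥ 53/49.
At δ = 5/8: δ+…+δ^5 = 1.5077 ≥ 1.0816.
So cooperation is sustainable.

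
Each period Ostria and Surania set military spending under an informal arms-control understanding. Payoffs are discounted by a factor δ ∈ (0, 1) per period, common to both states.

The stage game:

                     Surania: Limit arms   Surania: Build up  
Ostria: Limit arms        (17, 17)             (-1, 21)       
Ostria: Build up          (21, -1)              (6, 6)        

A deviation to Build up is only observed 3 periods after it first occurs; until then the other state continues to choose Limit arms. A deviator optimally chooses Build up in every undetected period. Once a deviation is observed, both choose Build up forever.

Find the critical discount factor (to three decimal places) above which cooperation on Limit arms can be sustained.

The best deviation is to choose Build up for all 3 undetected periods, earning 21 each, then 6 forever once detected.
Deviation value: 21(1−δ^3)/(1−δ) + 6δ^3/(1−δ); cooperation value: 17/(1−δ).
IC: 17 ≥ 21(1−δ^3) + 6δ^3 = 21 − 15δ^3.
So δ^3 ≥ 4/15, giving δ ≥ (4/15)^(1/3) ≈ 0.644.

0.644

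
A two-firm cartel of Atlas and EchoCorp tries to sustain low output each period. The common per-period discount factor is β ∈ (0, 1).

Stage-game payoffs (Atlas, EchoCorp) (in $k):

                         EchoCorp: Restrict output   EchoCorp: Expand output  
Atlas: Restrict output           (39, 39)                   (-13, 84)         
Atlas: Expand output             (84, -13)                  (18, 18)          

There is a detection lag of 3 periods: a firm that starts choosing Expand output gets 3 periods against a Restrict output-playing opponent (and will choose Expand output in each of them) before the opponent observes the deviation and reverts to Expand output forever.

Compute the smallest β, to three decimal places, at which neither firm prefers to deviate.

0.880

The best deviation is to choose Expand output for all 3 undetected periods, earning 84 each, then 18 forever once detected.
Deviation value: 84(1−β^3)/(1−β) + 18β^3/(1−β); cooperation value: 39/(1−β).
IC: 39 ≥ 84(1−β^3) + 18β^3 = 84 − 66β^3.
So β^3 ≥ 45/66 = 15/22, giving β ≥ (15/22)^(1/3) ≈ 0.880.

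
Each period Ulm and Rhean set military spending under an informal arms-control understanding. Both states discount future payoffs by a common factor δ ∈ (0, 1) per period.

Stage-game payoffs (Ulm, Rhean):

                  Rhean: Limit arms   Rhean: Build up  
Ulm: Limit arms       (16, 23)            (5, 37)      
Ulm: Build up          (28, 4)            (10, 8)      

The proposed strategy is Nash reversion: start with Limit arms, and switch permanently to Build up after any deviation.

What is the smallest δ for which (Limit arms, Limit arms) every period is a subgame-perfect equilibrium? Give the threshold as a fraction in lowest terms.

2/3

Ulm: cooperation gives 16 each period; deviation gives 28 once then 10 forever.
  16/(1−δ) ≥ 28 + 10δ/(1−δ) ⇒ δ ≥ 12/18 = 2/3.
Rhean: cooperation gives 23 each period; deviation gives 37 once then 8 forever.
  δ ≥ 14/29.
Both must hold, so the binding constraint is Ulm's: δ ≥ 2/3.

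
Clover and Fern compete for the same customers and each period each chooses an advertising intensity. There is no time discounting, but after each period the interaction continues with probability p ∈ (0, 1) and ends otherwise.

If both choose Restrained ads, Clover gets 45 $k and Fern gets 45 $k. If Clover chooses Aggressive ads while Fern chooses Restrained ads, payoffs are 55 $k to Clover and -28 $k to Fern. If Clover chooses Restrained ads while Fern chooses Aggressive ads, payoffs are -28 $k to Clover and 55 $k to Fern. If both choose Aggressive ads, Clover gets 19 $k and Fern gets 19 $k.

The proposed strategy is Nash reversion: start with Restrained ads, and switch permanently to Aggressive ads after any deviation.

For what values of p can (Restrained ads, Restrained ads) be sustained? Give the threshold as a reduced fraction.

5/18

With no time discounting, the continuation probability p plays the role of the discount factor.
Grim-trigger IC: 45/(1−p) ≥ 55 + 19p/(1−p) ⇒ p ≥ (55−45)/(55−19) = 5/18.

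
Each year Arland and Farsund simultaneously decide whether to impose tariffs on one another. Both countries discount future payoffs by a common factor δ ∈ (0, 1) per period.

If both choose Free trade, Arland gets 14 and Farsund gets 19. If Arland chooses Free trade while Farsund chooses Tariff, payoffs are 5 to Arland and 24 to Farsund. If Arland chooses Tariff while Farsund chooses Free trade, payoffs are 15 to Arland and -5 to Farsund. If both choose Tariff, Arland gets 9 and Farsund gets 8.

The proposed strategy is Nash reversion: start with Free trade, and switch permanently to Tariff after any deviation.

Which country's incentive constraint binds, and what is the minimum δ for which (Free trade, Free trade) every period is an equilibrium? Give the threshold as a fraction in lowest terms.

Farsund; δ ≥ 5/16

Arland: cooperation gives 14 each period; deviation gives 15 once then 9 forever.
  14/(1−δ) ≥ 15 + 9δ/(1−δ) ⇒ δ ≥ 1/6.
Farsund: cooperation gives 19 each period; deviation gives 24 once then 8 forever.
  δ ≥ 5/16.
Both must hold, so the binding constraint is Farsund's: δ ≥ 5/16.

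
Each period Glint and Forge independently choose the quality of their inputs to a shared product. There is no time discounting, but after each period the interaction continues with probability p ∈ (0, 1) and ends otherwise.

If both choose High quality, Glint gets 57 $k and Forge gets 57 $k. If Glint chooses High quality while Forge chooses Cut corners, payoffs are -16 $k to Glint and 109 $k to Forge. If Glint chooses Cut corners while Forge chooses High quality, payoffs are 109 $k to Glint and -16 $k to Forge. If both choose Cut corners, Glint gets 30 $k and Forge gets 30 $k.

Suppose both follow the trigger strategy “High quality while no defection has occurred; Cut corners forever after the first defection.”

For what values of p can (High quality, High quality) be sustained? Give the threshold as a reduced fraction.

52/79

With no time discounting, the continuation probability p plays the role of the discount factor.
Grim-trigger IC: 57/(1−p) ≥ 109 + 30p/(1−p) ⇒ p ≥ (109−57)/(109−30) = 52/79.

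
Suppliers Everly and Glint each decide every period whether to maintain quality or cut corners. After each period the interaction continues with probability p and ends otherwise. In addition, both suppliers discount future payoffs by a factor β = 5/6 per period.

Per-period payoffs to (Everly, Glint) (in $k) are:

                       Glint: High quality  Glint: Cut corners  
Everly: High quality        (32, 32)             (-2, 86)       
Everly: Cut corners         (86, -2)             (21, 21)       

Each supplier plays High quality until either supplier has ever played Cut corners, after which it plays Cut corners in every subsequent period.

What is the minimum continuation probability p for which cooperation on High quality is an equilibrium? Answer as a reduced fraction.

324/325

With continuation probability p and discount β, the effective per-period discount factor is βp.
Grim-trigger IC: βp ≥ (86−32)/(86−21) = 54/65.
So p ≥ (54/65)/(5/6) = 324/325.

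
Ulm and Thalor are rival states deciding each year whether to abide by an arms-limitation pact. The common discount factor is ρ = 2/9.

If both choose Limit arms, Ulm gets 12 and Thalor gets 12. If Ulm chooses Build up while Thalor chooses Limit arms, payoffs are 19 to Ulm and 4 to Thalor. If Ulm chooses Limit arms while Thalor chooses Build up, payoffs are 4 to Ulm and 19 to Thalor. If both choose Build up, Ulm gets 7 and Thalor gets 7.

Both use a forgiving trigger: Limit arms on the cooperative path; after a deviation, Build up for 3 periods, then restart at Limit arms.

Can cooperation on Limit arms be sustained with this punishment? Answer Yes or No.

No

Comparing payoff streams over the 4 periods until play realigns: cooperate → 12(1+ρ+…+ρ^3); deviate → 19 + 7(ρ+…+ρ^3).
Cooperation is sustained iff (12−7)(ρ+…+ρ^3) ≥ 19−12.
ρ+…+ρ^3 = 2/9·(1−(2/9)^3)/(1−2/9) = 0.2826, and (19−12)/(12−7) = 1.4000.
0.2826 < 1.4000, so cooperation is not sustainable.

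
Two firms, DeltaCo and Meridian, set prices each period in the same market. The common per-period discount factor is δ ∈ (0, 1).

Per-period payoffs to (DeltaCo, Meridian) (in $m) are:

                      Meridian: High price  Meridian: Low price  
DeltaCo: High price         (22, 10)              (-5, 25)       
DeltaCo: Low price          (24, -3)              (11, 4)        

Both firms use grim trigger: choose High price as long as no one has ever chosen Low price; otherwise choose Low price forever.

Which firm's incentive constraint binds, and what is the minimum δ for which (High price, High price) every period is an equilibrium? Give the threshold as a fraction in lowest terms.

Meridian; δ ≥ 5/7

For DeltaCo: deviation gain 24−22 = 2, per-period punishment loss 22−11 = 11. IC gives δ ≥ 2/13.
For Meridian: gain 15, loss 6 per period, so δ ≥ 15/21 = 5/7.
The tighter constraint is Meridian's, so cooperation needs δ ≥ 5/7.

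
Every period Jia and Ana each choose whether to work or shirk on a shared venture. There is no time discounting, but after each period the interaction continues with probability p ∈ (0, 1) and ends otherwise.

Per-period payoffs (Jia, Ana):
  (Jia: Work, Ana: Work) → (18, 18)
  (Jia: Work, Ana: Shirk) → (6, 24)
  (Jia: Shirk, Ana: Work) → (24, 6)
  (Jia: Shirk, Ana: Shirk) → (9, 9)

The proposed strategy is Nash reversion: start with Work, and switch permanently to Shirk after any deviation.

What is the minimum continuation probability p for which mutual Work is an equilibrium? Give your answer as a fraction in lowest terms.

Expected cooperation value is 18 + p·18 + p²·18 + … = 18/(1−p); deviation gives 24 + p·9/(1−p).
18 ≥ 24(1−p) + 9p ⇒ 15p ≥ 6 ⇒ p ≥ 6/15 = 2/5.

2/5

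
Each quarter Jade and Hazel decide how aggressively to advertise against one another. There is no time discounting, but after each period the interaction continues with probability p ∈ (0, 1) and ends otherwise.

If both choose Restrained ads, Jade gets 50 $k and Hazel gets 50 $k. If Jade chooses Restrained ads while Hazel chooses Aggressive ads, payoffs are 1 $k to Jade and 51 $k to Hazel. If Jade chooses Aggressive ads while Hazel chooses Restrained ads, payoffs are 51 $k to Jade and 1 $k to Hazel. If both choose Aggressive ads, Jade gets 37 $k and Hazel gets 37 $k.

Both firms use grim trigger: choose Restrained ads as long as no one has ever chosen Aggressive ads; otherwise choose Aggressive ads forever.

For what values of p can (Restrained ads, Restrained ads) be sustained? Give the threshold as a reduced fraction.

With no time discounting, the continuation probability p plays the role of the discount factor.
Grim-trigger IC: 50/(1−p) ≥ 51 + 37p/(1−p) ⇒ p ≥ (51−50)/(51−37) = 1/14.

1/14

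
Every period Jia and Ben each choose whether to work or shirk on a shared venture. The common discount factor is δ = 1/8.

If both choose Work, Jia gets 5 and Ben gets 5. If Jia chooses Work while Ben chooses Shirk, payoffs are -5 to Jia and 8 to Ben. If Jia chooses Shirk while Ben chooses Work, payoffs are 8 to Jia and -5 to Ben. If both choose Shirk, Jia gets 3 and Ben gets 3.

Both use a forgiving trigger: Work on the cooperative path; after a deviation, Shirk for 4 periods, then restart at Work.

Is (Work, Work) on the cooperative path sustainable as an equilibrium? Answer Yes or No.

No

IC: δ+…+δ^4 ≥ (8−5)/(5−3) = 3/2.
At δ = 1/8: partial sum = 0.1428 < 1.5000. Cooperation not sustainable.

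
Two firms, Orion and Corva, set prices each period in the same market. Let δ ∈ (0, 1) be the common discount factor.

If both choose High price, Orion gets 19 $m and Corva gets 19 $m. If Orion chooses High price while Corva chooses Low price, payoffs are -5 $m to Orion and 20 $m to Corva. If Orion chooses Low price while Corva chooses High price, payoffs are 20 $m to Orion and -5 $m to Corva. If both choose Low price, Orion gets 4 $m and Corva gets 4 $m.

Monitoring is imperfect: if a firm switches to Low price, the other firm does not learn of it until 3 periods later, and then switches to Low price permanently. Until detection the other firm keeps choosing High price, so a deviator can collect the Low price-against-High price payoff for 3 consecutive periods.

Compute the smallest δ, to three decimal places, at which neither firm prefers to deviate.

The best deviation is to choose Low price for all 3 undetected periods, earning 20 each, then 4 forever once detected.
Deviation value: 20(1−δ^3)/(1−δ) + 4δ^3/(1−δ); cooperation value: 19/(1−δ).
IC: 19 ≥ 20(1−δ^3) + 4δ^3 = 20 − 16δ^3.
So δ^3 ≥ 1/16, giving δ ≥ (1/16)^(1/3) ≈ 0.397.

0.397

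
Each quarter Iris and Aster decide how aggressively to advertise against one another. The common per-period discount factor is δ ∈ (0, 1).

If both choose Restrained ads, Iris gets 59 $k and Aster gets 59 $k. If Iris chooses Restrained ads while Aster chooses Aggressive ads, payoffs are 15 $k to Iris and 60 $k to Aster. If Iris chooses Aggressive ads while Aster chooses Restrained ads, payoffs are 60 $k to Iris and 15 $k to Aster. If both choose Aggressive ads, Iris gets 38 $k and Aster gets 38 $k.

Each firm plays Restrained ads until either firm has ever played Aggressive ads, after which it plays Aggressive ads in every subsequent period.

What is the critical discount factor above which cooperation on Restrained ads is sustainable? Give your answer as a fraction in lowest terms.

One-period gain from deviating is 60 − 59 = 1. The loss is 59 − 38 = 21 in every subsequent period, with present value 21·δ/(1−δ).
Deviation is unprofitable when 21·δ/(1−δ) ≥ 1, i.e. δ/(1−δ) ≥ 1/21.
Equivalently δ ≥ 1/(1+21) = 1/22.

1/22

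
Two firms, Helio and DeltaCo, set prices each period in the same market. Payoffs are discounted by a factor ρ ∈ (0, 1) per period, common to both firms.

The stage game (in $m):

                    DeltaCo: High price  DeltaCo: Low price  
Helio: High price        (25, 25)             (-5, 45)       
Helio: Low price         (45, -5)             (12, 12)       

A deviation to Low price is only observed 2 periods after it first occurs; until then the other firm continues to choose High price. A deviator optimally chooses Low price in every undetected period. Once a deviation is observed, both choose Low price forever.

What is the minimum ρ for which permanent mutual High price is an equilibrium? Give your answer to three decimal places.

Deviating for the 2 undetected periods gains 45−25 = 20 per period over cooperation, then loses 25−12 = 13 per period forever once punishment starts.
Gain: 20(1 + ρ + … + ρ^1); loss: 13·ρ^2/(1−ρ).
No profitable deviation ⇔ 20(1−ρ^2) ≤ 13·ρ^2, i.e. ρ^2 ≥ 20/(20+13) = 20/33.
Hence ρ ≥ (20/33)^(1/2) ≈ 0.778.

0.778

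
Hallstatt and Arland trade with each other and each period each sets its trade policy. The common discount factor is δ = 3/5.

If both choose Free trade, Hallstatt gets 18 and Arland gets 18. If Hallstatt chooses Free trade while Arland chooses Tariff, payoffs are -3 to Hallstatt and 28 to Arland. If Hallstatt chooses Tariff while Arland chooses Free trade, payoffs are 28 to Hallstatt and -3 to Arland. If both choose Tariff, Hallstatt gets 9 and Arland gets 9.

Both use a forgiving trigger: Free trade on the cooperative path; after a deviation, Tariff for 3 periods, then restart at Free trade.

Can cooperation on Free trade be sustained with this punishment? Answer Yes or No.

Yes

Comparing payoff streams over the 4 periods until play realigns: cooperate → 18(1+δ+…+δ^3); deviate → 28 + 9(δ+…+δ^3).
Cooperation is sustained iff (18−9)(δ+…+δ^3) ≥ 28−18.
δ+…+δ^3 = 3/5·(1−(3/5)^3)/(1−3/5) = 1.1760, and (28−18)/(18−9) = 1.1111.
1.1760 ≥ 1.1111, so cooperation is sustainable.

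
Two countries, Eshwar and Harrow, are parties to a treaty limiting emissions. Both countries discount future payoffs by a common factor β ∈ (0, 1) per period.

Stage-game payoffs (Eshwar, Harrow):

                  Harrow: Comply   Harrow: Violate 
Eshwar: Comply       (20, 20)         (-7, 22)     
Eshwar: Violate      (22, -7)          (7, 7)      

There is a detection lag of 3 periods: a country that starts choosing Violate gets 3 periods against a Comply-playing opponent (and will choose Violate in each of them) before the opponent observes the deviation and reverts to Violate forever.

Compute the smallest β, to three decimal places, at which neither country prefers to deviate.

0.511

A deviator earns 22 for 3 periods, then 7 forever; cooperating earns 20 forever. Multiplying the IC by (1−β):
20 ≥ 22(1−β^3) + 7β^3, so 15·β^3 ≥ 2 and β^3 ≥ 2/15.
β ≥ (2/15)^(1/3) ≈ 0.511.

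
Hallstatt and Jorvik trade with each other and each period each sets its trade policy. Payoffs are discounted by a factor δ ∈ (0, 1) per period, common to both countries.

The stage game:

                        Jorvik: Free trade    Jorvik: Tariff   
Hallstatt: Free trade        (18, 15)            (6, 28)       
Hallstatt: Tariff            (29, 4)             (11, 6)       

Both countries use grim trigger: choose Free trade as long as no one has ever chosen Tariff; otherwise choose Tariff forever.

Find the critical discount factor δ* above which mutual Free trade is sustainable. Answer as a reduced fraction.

Hallstatt: cooperation gives 18 each period; deviation gives 29 once then 11 forever.
  18/(1−δ) ≥ 29 + 11δ/(1−δ) ⇒ δ ≥ 11/18.
Jorvik: cooperation gives 15 each period; deviation gives 28 once then 6 forever.
  δ ≥ 13/22.
Both must hold, so the binding constraint is Hallstatt's: δ ≥ 11/18.

11/18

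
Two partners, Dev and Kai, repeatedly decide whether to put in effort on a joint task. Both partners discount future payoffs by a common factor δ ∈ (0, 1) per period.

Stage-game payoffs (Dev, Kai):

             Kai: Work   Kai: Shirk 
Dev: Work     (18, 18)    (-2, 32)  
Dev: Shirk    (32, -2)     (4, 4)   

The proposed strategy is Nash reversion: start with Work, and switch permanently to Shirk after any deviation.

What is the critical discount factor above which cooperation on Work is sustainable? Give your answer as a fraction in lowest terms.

1/2

18/(1−δ) ≥ 32 + 4δ/(1−δ)
18 ≥ 32 − 28δ
δ ≥ 14/28 = 1/2.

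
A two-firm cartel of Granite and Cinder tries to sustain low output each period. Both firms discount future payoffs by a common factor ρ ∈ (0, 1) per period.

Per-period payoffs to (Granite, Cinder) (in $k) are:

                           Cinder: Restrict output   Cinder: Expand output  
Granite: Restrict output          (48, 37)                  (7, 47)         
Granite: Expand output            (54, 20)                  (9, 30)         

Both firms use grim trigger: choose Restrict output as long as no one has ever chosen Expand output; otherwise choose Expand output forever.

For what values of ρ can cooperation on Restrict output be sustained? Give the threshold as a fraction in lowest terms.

Granite: cooperation gives 48 each period; deviation gives 54 once then 9 forever.
  48/(1−ρ) ≥ 54 + 9ρ/(1−ρ) ⇒ ρ ≥ 6/45 = 2/15.
Cinder: cooperation gives 37 each period; deviation gives 47 once then 30 forever.
  ρ ≥ 10/17.
Both must hold, so the binding constraint is Cinder's: ρ ≥ 10/17.

10/17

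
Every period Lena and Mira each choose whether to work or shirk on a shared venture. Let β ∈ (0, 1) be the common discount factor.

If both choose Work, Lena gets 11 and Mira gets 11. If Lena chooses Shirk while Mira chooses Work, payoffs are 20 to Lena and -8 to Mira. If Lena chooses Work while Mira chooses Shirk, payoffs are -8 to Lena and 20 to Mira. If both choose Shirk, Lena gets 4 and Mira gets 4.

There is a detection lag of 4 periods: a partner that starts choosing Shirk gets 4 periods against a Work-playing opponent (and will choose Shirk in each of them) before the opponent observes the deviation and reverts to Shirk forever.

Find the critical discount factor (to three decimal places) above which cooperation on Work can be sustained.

0.866

The best deviation is to choose Shirk for all 4 undetected periods, earning 20 each, then 4 forever once detected.
Deviation value: 20(1−β^4)/(1−β) + 4β^4/(1−β); cooperation value: 11/(1−β).
IC: 11 ≥ 20(1−β^4) + 4β^4 = 20 − 16β^4.
So β^4 ≥ 9/16, giving β ≥ (9/16)^(1/4) ≈ 0.866.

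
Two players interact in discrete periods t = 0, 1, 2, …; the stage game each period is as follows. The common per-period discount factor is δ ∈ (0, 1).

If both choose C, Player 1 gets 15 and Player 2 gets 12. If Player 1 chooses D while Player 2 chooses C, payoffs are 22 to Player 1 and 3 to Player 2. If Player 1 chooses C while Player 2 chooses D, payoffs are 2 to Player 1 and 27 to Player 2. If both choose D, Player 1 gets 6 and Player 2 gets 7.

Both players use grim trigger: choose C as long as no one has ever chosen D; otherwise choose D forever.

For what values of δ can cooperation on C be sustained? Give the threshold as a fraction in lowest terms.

Player 1's threshold: (22−15)/(22−6) = 7/16.
Player 2's threshold: (27−12)/(27−7) = 3/4.
7/16 < 3/4, so Player 2 binds and δ* = 3/4.

3/4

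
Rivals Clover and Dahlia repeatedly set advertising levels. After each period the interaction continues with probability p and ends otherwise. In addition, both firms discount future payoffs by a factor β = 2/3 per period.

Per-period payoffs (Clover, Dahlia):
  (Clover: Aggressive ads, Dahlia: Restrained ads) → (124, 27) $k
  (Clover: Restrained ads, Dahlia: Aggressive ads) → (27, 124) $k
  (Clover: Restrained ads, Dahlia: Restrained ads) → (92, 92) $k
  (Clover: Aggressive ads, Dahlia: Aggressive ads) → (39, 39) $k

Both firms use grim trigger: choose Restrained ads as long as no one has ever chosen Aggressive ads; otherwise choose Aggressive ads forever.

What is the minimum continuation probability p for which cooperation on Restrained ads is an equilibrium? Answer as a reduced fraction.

With continuation probability p and discount β, the effective per-period discount factor is βp.
Grim-trigger IC: βp ≥ (124−92)/(124−39) = 32/85.
So p ≥ (32/85)/(2/3) = 48/85.

48/85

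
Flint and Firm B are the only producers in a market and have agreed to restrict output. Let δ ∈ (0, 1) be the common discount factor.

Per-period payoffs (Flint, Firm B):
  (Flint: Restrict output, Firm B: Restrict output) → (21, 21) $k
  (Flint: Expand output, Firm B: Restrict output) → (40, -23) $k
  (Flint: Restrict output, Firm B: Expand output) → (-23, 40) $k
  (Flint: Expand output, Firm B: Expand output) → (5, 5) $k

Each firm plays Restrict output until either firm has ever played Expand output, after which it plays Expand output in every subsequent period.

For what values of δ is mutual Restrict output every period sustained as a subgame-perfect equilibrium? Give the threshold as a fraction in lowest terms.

19/35

Cooperation forever yields 21 each period: 21/(1−δ).
Deviating yields 40 once, then 5 forever: 40 + 5δ/(1−δ).
No profitable deviation requires 21/(1−δ) ≥ 40 + 5δ/(1−δ).
Multiplying by (1−δ): 21 ≥ 40(1−δ) + 5δ = 40 − 35δ.
So 35δ ≥ 19, i.e. δ ≥ 19/35.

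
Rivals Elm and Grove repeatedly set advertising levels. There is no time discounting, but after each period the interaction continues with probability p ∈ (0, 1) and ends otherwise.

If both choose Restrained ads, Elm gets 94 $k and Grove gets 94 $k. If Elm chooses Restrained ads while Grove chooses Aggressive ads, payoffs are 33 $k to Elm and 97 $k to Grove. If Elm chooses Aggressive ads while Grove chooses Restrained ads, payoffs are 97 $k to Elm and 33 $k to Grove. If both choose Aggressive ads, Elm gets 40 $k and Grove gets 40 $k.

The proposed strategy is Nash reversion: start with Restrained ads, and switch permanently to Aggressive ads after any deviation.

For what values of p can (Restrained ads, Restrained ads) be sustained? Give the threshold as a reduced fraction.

1/19

Expected cooperation value is 94 + p·94 + p²·94 + … = 94/(1−p); deviation gives 97 + p·40/(1−p).
94 ≥ 97(1−p) + 40p ⇒ 57p ≥ 3 ⇒ p ≥ 3/57 = 1/19.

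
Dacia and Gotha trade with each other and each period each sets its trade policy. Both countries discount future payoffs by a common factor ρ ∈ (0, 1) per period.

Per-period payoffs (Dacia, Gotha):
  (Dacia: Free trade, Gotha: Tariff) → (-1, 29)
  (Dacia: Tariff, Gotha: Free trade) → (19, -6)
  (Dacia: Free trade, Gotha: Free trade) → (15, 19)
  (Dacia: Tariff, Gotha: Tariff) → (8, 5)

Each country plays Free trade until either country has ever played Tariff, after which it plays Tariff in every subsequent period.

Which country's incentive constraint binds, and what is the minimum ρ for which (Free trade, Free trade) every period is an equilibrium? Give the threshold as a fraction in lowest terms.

For Dacia: deviation gain 19−15 = 4, per-period punishment loss 15−8 = 7. IC gives ρ ≥ 4/11.
For Gotha: gain 10, loss 14 per period, so ρ ≥ 10/24 = 5/12.
The tighter constraint is Gotha's, so cooperation needs ρ ≥ 5/12.

Gotha; ρ ≥ 5/12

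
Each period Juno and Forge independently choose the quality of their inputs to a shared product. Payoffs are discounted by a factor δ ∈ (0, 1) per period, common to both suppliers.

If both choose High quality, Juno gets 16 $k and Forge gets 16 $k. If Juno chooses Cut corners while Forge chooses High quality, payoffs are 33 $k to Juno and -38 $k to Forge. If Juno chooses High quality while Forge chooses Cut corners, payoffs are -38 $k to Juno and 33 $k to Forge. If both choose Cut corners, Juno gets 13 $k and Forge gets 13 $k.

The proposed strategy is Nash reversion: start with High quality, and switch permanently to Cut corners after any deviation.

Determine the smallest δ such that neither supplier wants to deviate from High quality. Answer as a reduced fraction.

17/20

16/(1−δ) ≥ 33 + 13δ/(1−δ)
16 ≥ 33 − 20δ
δ ≥ 17/20.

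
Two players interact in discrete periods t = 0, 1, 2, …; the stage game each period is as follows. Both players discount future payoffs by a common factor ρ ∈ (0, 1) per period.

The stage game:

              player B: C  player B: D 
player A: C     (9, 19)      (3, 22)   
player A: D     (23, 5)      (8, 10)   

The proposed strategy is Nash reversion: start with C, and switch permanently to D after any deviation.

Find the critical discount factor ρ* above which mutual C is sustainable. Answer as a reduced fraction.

For player A: deviation gain 23−9 = 14, per-period punishment loss 9−8 = 1. IC gives ρ ≥ 14/15.
For player B: gain 3, loss 9 per period, so ρ ≥ 3/12 = 1/4.
The tighter constraint is player A's, so cooperation needs ρ ≥ 14/15.

14/15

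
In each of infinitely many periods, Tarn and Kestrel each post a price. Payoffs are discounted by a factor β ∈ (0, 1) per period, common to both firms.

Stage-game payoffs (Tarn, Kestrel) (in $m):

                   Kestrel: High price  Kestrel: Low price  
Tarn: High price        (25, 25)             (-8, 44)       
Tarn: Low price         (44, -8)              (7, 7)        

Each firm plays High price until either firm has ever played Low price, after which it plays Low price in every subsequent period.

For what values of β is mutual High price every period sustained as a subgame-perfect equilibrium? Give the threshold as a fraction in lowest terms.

One-period gain from deviating is 44 − 25 = 19. The loss is 25 − 7 = 18 in every subsequent period, with present value 18·β/(1−β).
Deviation is unprofitable when 18·β/(1−β) ≥ 19, i.e. β/(1−β) ≥ 19/18.
Equivalently β ≥ 19/(19+18) = 19/37.

19/37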